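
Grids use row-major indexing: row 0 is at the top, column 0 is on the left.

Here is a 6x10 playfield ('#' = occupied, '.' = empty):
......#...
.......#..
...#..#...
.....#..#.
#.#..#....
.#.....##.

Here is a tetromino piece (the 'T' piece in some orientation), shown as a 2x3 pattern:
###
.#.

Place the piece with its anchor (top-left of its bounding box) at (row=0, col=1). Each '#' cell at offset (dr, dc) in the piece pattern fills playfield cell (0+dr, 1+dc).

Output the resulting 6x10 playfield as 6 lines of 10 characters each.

Fill (0+0,1+0) = (0,1)
Fill (0+0,1+1) = (0,2)
Fill (0+0,1+2) = (0,3)
Fill (0+1,1+1) = (1,2)

Answer: .###..#...
..#....#..
...#..#...
.....#..#.
#.#..#....
.#.....##.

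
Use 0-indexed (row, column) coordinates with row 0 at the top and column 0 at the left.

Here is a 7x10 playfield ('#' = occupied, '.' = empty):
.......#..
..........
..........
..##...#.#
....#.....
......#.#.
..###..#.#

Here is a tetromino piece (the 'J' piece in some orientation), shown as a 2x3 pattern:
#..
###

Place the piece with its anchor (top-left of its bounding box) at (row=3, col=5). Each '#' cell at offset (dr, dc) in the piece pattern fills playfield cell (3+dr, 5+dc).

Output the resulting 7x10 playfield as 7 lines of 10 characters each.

Fill (3+0,5+0) = (3,5)
Fill (3+1,5+0) = (4,5)
Fill (3+1,5+1) = (4,6)
Fill (3+1,5+2) = (4,7)

Answer: .......#..
..........
..........
..##.#.#.#
....####..
......#.#.
..###..#.#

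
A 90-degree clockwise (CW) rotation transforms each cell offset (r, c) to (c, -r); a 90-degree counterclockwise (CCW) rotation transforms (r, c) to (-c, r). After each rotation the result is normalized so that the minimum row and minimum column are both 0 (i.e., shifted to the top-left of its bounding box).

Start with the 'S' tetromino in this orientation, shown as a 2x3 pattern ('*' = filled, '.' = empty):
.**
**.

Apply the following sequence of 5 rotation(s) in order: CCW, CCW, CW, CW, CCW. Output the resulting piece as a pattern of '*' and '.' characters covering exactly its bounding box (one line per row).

Start:
.**
**.
After rotation 1 (CCW):
*.
**
.*
After rotation 2 (CCW):
.**
**.
After rotation 3 (CW):
*.
**
.*
After rotation 4 (CW):
.**
**.
After rotation 5 (CCW):
*.
**
.*

Answer: *.
**
.*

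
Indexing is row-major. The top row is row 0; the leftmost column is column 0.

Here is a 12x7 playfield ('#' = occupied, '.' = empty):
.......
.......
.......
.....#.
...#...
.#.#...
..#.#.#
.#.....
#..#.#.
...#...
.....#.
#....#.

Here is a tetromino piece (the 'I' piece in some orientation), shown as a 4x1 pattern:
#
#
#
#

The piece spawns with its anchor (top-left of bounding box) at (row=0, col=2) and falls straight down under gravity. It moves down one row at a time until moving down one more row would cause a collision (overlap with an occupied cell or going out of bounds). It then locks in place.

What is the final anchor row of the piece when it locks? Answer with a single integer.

Spawn at (row=0, col=2). Try each row:
  row 0: fits
  row 1: fits
  row 2: fits
  row 3: blocked -> lock at row 2

Answer: 2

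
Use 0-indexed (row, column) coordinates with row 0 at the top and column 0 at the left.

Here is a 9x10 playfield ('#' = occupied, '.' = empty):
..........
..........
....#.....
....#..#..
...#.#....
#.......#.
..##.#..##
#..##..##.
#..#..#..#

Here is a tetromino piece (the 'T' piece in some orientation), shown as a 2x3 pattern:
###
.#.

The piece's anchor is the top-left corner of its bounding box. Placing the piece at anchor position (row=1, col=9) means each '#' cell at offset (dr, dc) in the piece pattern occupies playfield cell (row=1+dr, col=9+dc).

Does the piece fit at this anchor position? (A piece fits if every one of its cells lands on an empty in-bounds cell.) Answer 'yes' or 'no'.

Answer: no

Derivation:
Check each piece cell at anchor (1, 9):
  offset (0,0) -> (1,9): empty -> OK
  offset (0,1) -> (1,10): out of bounds -> FAIL
  offset (0,2) -> (1,11): out of bounds -> FAIL
  offset (1,1) -> (2,10): out of bounds -> FAIL
All cells valid: no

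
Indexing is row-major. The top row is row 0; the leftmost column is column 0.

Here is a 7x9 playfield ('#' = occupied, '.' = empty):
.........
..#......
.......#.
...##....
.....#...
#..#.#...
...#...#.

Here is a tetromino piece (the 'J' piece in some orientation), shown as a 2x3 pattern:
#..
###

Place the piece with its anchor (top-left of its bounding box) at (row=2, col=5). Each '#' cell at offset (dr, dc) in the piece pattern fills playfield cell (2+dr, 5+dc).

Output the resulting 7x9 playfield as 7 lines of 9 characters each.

Answer: .........
..#......
.....#.#.
...#####.
.....#...
#..#.#...
...#...#.

Derivation:
Fill (2+0,5+0) = (2,5)
Fill (2+1,5+0) = (3,5)
Fill (2+1,5+1) = (3,6)
Fill (2+1,5+2) = (3,7)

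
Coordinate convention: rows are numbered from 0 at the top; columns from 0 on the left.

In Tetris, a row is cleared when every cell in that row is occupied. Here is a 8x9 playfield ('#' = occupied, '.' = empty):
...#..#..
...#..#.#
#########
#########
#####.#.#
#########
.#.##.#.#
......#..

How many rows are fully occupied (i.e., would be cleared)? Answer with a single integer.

Check each row:
  row 0: 7 empty cells -> not full
  row 1: 6 empty cells -> not full
  row 2: 0 empty cells -> FULL (clear)
  row 3: 0 empty cells -> FULL (clear)
  row 4: 2 empty cells -> not full
  row 5: 0 empty cells -> FULL (clear)
  row 6: 4 empty cells -> not full
  row 7: 8 empty cells -> not full
Total rows cleared: 3

Answer: 3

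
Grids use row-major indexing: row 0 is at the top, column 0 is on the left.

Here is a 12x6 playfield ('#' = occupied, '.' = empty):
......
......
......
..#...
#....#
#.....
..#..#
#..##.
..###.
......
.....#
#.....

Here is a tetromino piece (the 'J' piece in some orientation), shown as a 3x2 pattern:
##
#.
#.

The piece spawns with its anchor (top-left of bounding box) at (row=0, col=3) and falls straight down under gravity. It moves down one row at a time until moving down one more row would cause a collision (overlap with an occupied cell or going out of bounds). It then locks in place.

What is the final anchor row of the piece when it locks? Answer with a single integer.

Answer: 4

Derivation:
Spawn at (row=0, col=3). Try each row:
  row 0: fits
  row 1: fits
  row 2: fits
  row 3: fits
  row 4: fits
  row 5: blocked -> lock at row 4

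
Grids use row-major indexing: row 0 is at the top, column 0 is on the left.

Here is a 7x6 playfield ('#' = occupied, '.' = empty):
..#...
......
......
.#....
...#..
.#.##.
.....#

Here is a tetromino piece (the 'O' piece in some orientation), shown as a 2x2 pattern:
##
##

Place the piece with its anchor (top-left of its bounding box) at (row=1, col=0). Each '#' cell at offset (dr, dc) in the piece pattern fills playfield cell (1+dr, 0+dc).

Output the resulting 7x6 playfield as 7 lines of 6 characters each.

Answer: ..#...
##....
##....
.#....
...#..
.#.##.
.....#

Derivation:
Fill (1+0,0+0) = (1,0)
Fill (1+0,0+1) = (1,1)
Fill (1+1,0+0) = (2,0)
Fill (1+1,0+1) = (2,1)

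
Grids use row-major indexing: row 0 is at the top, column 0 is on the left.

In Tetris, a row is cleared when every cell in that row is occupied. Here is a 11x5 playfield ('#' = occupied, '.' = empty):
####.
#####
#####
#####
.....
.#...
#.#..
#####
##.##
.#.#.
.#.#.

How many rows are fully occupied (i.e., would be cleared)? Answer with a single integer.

Answer: 4

Derivation:
Check each row:
  row 0: 1 empty cell -> not full
  row 1: 0 empty cells -> FULL (clear)
  row 2: 0 empty cells -> FULL (clear)
  row 3: 0 empty cells -> FULL (clear)
  row 4: 5 empty cells -> not full
  row 5: 4 empty cells -> not full
  row 6: 3 empty cells -> not full
  row 7: 0 empty cells -> FULL (clear)
  row 8: 1 empty cell -> not full
  row 9: 3 empty cells -> not full
  row 10: 3 empty cells -> not full
Total rows cleared: 4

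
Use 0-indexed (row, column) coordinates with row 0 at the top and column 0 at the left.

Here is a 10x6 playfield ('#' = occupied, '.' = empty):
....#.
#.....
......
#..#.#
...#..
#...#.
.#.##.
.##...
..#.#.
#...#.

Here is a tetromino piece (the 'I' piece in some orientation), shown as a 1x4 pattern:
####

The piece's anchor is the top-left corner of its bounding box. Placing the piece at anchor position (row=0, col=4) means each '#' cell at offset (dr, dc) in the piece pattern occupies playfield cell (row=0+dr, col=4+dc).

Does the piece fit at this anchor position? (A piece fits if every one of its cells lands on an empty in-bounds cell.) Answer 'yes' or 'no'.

Answer: no

Derivation:
Check each piece cell at anchor (0, 4):
  offset (0,0) -> (0,4): occupied ('#') -> FAIL
  offset (0,1) -> (0,5): empty -> OK
  offset (0,2) -> (0,6): out of bounds -> FAIL
  offset (0,3) -> (0,7): out of bounds -> FAIL
All cells valid: no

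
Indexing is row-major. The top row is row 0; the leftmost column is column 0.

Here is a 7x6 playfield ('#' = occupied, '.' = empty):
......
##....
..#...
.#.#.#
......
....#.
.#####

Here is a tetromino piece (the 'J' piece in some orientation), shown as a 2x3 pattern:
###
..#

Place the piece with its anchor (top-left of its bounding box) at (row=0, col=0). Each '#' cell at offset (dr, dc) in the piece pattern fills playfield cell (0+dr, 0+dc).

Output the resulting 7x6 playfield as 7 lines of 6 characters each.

Fill (0+0,0+0) = (0,0)
Fill (0+0,0+1) = (0,1)
Fill (0+0,0+2) = (0,2)
Fill (0+1,0+2) = (1,2)

Answer: ###...
###...
..#...
.#.#.#
......
....#.
.#####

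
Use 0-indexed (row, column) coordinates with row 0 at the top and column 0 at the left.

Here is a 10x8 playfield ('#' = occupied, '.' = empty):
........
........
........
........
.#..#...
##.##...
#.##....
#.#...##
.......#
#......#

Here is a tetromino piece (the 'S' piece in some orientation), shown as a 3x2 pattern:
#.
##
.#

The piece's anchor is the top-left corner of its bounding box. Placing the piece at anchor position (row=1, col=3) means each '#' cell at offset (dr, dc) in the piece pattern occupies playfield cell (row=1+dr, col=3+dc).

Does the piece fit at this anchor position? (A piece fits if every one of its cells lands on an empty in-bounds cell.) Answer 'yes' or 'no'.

Answer: yes

Derivation:
Check each piece cell at anchor (1, 3):
  offset (0,0) -> (1,3): empty -> OK
  offset (1,0) -> (2,3): empty -> OK
  offset (1,1) -> (2,4): empty -> OK
  offset (2,1) -> (3,4): empty -> OK
All cells valid: yes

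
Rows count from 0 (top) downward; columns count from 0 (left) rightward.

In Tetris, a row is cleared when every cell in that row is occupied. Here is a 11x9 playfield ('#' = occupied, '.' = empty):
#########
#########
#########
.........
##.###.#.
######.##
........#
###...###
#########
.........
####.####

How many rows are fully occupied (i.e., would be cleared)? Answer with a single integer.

Check each row:
  row 0: 0 empty cells -> FULL (clear)
  row 1: 0 empty cells -> FULL (clear)
  row 2: 0 empty cells -> FULL (clear)
  row 3: 9 empty cells -> not full
  row 4: 3 empty cells -> not full
  row 5: 1 empty cell -> not full
  row 6: 8 empty cells -> not full
  row 7: 3 empty cells -> not full
  row 8: 0 empty cells -> FULL (clear)
  row 9: 9 empty cells -> not full
  row 10: 1 empty cell -> not full
Total rows cleared: 4

Answer: 4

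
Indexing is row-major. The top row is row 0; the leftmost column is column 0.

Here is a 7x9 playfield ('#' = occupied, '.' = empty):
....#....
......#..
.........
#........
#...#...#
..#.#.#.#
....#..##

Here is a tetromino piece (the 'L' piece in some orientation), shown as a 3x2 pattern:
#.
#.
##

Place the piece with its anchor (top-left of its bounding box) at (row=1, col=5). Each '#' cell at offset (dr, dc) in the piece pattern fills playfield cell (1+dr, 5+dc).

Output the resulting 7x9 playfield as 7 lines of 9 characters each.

Answer: ....#....
.....##..
.....#...
#....##..
#...#...#
..#.#.#.#
....#..##

Derivation:
Fill (1+0,5+0) = (1,5)
Fill (1+1,5+0) = (2,5)
Fill (1+2,5+0) = (3,5)
Fill (1+2,5+1) = (3,6)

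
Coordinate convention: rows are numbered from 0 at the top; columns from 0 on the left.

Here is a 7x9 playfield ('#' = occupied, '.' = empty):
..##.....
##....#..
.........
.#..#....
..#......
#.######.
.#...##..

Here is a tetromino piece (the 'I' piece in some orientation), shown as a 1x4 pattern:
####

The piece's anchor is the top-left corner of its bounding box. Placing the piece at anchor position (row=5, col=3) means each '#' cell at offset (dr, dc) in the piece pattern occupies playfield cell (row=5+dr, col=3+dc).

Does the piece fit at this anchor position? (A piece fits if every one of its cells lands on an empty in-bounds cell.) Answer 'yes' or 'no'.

Answer: no

Derivation:
Check each piece cell at anchor (5, 3):
  offset (0,0) -> (5,3): occupied ('#') -> FAIL
  offset (0,1) -> (5,4): occupied ('#') -> FAIL
  offset (0,2) -> (5,5): occupied ('#') -> FAIL
  offset (0,3) -> (5,6): occupied ('#') -> FAIL
All cells valid: no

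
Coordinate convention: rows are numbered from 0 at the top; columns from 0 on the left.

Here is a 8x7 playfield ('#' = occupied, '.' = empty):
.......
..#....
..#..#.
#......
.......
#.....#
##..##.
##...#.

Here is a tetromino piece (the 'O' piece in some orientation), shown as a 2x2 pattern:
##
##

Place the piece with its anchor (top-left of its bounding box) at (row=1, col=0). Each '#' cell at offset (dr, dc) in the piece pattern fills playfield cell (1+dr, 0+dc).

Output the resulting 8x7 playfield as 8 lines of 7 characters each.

Fill (1+0,0+0) = (1,0)
Fill (1+0,0+1) = (1,1)
Fill (1+1,0+0) = (2,0)
Fill (1+1,0+1) = (2,1)

Answer: .......
###....
###..#.
#......
.......
#.....#
##..##.
##...#.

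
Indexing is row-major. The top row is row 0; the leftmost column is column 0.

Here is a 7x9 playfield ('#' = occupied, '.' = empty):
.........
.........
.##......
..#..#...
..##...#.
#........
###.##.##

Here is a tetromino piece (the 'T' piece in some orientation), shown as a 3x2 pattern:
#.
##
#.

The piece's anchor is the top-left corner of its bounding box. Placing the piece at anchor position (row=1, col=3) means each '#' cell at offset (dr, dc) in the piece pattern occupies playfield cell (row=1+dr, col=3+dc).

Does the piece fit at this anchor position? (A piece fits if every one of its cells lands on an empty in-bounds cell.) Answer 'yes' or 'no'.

Answer: yes

Derivation:
Check each piece cell at anchor (1, 3):
  offset (0,0) -> (1,3): empty -> OK
  offset (1,0) -> (2,3): empty -> OK
  offset (1,1) -> (2,4): empty -> OK
  offset (2,0) -> (3,3): empty -> OK
All cells valid: yes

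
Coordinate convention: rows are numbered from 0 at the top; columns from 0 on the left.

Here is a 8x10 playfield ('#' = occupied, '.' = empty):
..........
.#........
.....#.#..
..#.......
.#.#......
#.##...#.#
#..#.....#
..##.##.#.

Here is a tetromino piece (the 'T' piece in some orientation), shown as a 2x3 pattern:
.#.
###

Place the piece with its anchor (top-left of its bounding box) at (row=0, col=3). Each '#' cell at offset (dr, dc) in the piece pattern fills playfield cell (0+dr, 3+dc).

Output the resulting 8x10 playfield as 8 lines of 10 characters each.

Answer: ....#.....
.#.###....
.....#.#..
..#.......
.#.#......
#.##...#.#
#..#.....#
..##.##.#.

Derivation:
Fill (0+0,3+1) = (0,4)
Fill (0+1,3+0) = (1,3)
Fill (0+1,3+1) = (1,4)
Fill (0+1,3+2) = (1,5)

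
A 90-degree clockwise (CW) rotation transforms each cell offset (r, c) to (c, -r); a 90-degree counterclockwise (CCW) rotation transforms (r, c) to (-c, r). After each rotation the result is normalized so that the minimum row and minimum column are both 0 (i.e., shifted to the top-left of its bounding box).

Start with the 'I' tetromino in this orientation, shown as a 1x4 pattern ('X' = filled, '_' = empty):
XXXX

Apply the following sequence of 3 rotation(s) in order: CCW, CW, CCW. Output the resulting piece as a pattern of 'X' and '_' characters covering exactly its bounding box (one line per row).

Start:
XXXX
After rotation 1 (CCW):
X
X
X
X
After rotation 2 (CW):
XXXX
After rotation 3 (CCW):
X
X
X
X

Answer: X
X
X
X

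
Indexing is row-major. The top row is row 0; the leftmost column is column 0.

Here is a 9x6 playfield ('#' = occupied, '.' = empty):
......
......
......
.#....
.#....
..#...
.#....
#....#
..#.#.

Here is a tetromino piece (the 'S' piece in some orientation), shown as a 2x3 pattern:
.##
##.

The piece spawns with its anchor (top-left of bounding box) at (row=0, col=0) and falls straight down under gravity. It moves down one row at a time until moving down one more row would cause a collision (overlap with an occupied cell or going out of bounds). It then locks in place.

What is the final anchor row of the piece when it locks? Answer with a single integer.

Answer: 1

Derivation:
Spawn at (row=0, col=0). Try each row:
  row 0: fits
  row 1: fits
  row 2: blocked -> lock at row 1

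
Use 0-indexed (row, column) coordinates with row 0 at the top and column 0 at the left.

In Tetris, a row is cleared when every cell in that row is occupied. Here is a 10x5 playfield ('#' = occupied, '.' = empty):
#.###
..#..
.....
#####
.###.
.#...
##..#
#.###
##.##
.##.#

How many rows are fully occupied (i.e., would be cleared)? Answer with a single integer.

Check each row:
  row 0: 1 empty cell -> not full
  row 1: 4 empty cells -> not full
  row 2: 5 empty cells -> not full
  row 3: 0 empty cells -> FULL (clear)
  row 4: 2 empty cells -> not full
  row 5: 4 empty cells -> not full
  row 6: 2 empty cells -> not full
  row 7: 1 empty cell -> not full
  row 8: 1 empty cell -> not full
  row 9: 2 empty cells -> not full
Total rows cleared: 1

Answer: 1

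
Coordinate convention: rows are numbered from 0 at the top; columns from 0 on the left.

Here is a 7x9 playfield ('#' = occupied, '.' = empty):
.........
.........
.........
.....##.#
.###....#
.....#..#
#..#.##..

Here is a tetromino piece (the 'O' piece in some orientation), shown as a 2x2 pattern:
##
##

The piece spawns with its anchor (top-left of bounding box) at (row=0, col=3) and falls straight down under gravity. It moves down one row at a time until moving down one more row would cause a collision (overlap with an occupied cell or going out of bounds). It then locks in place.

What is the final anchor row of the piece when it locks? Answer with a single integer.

Spawn at (row=0, col=3). Try each row:
  row 0: fits
  row 1: fits
  row 2: fits
  row 3: blocked -> lock at row 2

Answer: 2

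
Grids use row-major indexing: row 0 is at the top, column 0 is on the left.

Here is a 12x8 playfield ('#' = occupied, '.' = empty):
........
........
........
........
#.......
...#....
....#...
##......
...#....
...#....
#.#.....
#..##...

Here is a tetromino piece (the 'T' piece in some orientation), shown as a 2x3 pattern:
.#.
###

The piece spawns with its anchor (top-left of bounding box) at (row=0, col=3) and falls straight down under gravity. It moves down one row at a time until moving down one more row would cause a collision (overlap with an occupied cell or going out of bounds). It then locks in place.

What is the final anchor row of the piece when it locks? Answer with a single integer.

Answer: 3

Derivation:
Spawn at (row=0, col=3). Try each row:
  row 0: fits
  row 1: fits
  row 2: fits
  row 3: fits
  row 4: blocked -> lock at row 3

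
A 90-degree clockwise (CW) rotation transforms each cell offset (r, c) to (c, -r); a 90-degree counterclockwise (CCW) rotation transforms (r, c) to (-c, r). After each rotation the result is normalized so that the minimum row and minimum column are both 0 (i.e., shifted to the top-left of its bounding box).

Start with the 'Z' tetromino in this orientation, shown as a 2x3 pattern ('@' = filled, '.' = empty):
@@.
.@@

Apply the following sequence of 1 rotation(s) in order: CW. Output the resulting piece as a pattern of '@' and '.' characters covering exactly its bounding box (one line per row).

Start:
@@.
.@@
After rotation 1 (CW):
.@
@@
@.

Answer: .@
@@
@.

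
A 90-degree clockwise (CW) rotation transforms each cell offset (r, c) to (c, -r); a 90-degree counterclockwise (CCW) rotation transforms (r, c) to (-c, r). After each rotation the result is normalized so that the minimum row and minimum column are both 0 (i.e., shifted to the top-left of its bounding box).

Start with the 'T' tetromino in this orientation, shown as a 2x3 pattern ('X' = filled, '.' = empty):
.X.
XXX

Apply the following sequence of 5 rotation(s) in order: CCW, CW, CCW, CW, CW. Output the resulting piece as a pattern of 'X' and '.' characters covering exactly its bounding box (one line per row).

Start:
.X.
XXX
After rotation 1 (CCW):
.X
XX
.X
After rotation 2 (CW):
.X.
XXX
After rotation 3 (CCW):
.X
XX
.X
After rotation 4 (CW):
.X.
XXX
After rotation 5 (CW):
X.
XX
X.

Answer: X.
XX
X.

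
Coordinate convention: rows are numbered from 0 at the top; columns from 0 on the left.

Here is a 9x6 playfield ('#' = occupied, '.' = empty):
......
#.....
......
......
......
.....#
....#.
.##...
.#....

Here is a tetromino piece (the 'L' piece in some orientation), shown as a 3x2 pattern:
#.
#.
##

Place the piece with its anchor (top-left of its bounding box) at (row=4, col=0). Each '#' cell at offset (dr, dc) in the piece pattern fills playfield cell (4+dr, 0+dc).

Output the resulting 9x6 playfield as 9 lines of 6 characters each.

Answer: ......
#.....
......
......
#.....
#....#
##..#.
.##...
.#....

Derivation:
Fill (4+0,0+0) = (4,0)
Fill (4+1,0+0) = (5,0)
Fill (4+2,0+0) = (6,0)
Fill (4+2,0+1) = (6,1)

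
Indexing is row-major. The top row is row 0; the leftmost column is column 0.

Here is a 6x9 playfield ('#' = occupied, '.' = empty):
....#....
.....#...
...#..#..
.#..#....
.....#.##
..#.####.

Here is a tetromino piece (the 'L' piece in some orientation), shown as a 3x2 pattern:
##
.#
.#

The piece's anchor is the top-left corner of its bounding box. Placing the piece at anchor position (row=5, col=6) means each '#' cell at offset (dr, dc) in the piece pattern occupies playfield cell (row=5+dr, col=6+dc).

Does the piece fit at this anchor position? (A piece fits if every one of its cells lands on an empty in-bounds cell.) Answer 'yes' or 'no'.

Answer: no

Derivation:
Check each piece cell at anchor (5, 6):
  offset (0,0) -> (5,6): occupied ('#') -> FAIL
  offset (0,1) -> (5,7): occupied ('#') -> FAIL
  offset (1,1) -> (6,7): out of bounds -> FAIL
  offset (2,1) -> (7,7): out of bounds -> FAIL
All cells valid: no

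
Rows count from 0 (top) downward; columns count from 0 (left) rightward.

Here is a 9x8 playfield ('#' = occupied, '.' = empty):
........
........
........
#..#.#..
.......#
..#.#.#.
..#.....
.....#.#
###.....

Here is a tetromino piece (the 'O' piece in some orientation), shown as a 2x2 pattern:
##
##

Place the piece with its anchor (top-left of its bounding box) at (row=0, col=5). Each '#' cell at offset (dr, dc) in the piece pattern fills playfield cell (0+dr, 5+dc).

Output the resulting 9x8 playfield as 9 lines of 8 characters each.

Answer: .....##.
.....##.
........
#..#.#..
.......#
..#.#.#.
..#.....
.....#.#
###.....

Derivation:
Fill (0+0,5+0) = (0,5)
Fill (0+0,5+1) = (0,6)
Fill (0+1,5+0) = (1,5)
Fill (0+1,5+1) = (1,6)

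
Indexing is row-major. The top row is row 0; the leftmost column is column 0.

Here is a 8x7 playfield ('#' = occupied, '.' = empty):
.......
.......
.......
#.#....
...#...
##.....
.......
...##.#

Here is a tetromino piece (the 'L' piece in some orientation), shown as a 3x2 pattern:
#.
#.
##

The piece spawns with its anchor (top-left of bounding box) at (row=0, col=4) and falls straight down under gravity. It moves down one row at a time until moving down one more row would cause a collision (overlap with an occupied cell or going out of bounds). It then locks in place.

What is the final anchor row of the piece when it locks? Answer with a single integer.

Answer: 4

Derivation:
Spawn at (row=0, col=4). Try each row:
  row 0: fits
  row 1: fits
  row 2: fits
  row 3: fits
  row 4: fits
  row 5: blocked -> lock at row 4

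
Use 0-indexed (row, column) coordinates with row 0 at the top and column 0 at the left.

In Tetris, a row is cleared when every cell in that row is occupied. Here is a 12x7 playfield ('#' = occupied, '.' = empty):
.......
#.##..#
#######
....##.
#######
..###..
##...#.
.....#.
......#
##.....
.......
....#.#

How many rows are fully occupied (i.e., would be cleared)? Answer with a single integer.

Check each row:
  row 0: 7 empty cells -> not full
  row 1: 3 empty cells -> not full
  row 2: 0 empty cells -> FULL (clear)
  row 3: 5 empty cells -> not full
  row 4: 0 empty cells -> FULL (clear)
  row 5: 4 empty cells -> not full
  row 6: 4 empty cells -> not full
  row 7: 6 empty cells -> not full
  row 8: 6 empty cells -> not full
  row 9: 5 empty cells -> not full
  row 10: 7 empty cells -> not full
  row 11: 5 empty cells -> not full
Total rows cleared: 2

Answer: 2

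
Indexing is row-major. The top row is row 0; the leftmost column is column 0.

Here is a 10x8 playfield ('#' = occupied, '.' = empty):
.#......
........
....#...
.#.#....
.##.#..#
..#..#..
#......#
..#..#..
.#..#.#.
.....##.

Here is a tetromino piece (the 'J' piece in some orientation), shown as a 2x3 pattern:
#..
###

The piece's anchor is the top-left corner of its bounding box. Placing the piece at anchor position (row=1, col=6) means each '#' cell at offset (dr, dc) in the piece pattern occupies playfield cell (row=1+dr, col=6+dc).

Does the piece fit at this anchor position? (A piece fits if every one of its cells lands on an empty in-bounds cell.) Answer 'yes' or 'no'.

Check each piece cell at anchor (1, 6):
  offset (0,0) -> (1,6): empty -> OK
  offset (1,0) -> (2,6): empty -> OK
  offset (1,1) -> (2,7): empty -> OK
  offset (1,2) -> (2,8): out of bounds -> FAIL
All cells valid: no

Answer: no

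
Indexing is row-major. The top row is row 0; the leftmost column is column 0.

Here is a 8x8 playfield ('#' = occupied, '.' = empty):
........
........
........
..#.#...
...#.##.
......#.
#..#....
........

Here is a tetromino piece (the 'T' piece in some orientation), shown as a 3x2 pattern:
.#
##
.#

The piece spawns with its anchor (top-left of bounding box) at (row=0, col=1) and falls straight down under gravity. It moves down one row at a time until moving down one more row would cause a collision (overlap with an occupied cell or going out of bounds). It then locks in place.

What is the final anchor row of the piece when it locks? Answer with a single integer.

Answer: 0

Derivation:
Spawn at (row=0, col=1). Try each row:
  row 0: fits
  row 1: blocked -> lock at row 0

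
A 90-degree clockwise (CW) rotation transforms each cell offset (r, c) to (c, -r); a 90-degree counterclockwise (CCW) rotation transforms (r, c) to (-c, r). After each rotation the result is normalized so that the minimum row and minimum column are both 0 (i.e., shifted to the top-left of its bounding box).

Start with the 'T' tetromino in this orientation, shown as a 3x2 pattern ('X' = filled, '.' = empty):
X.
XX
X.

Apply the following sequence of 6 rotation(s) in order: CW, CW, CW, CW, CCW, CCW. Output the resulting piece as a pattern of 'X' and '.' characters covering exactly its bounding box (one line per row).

Answer: .X
XX
.X

Derivation:
Start:
X.
XX
X.
After rotation 1 (CW):
XXX
.X.
After rotation 2 (CW):
.X
XX
.X
After rotation 3 (CW):
.X.
XXX
After rotation 4 (CW):
X.
XX
X.
After rotation 5 (CCW):
.X.
XXX
After rotation 6 (CCW):
.X
XX
.X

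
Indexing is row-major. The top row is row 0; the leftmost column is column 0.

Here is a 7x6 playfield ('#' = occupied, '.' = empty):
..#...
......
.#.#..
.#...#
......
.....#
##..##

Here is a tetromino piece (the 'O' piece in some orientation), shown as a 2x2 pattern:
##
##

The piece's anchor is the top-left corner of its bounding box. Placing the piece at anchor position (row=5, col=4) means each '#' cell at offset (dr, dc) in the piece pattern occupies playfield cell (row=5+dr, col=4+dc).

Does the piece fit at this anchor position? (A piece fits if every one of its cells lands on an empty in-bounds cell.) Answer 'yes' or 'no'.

Check each piece cell at anchor (5, 4):
  offset (0,0) -> (5,4): empty -> OK
  offset (0,1) -> (5,5): occupied ('#') -> FAIL
  offset (1,0) -> (6,4): occupied ('#') -> FAIL
  offset (1,1) -> (6,5): occupied ('#') -> FAIL
All cells valid: no

Answer: no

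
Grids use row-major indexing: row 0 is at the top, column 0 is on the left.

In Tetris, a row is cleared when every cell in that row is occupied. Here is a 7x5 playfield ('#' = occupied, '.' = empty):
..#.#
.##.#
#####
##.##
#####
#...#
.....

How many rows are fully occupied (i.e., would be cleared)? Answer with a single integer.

Check each row:
  row 0: 3 empty cells -> not full
  row 1: 2 empty cells -> not full
  row 2: 0 empty cells -> FULL (clear)
  row 3: 1 empty cell -> not full
  row 4: 0 empty cells -> FULL (clear)
  row 5: 3 empty cells -> not full
  row 6: 5 empty cells -> not full
Total rows cleared: 2

Answer: 2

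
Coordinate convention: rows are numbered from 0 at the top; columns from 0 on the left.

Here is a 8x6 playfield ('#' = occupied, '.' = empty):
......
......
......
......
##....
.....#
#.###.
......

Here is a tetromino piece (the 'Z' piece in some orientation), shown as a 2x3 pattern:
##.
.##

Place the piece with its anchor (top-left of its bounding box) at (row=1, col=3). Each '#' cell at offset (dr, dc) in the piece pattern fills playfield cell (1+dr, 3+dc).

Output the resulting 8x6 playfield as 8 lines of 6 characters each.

Answer: ......
...##.
....##
......
##....
.....#
#.###.
......

Derivation:
Fill (1+0,3+0) = (1,3)
Fill (1+0,3+1) = (1,4)
Fill (1+1,3+1) = (2,4)
Fill (1+1,3+2) = (2,5)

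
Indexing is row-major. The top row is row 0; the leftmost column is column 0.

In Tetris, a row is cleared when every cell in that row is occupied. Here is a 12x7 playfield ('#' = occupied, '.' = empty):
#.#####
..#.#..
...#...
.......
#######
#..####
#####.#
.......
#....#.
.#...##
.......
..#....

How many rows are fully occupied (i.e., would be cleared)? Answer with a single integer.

Check each row:
  row 0: 1 empty cell -> not full
  row 1: 5 empty cells -> not full
  row 2: 6 empty cells -> not full
  row 3: 7 empty cells -> not full
  row 4: 0 empty cells -> FULL (clear)
  row 5: 2 empty cells -> not full
  row 6: 1 empty cell -> not full
  row 7: 7 empty cells -> not full
  row 8: 5 empty cells -> not full
  row 9: 4 empty cells -> not full
  row 10: 7 empty cells -> not full
  row 11: 6 empty cells -> not full
Total rows cleared: 1

Answer: 1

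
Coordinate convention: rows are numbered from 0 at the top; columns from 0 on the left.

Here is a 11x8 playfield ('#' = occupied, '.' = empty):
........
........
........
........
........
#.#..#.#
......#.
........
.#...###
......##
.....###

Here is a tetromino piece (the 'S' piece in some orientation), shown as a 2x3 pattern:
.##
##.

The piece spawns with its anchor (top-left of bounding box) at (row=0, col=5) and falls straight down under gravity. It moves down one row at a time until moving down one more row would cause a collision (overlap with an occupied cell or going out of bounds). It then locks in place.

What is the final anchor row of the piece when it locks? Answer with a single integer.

Answer: 3

Derivation:
Spawn at (row=0, col=5). Try each row:
  row 0: fits
  row 1: fits
  row 2: fits
  row 3: fits
  row 4: blocked -> lock at row 3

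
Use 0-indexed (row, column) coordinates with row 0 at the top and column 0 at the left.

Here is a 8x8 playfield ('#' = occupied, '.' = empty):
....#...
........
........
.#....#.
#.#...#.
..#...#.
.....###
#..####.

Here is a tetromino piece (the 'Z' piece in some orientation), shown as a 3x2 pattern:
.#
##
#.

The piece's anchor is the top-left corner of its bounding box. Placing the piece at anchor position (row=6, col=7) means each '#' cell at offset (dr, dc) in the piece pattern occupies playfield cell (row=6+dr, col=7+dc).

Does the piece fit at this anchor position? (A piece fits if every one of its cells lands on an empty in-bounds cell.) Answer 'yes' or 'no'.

Check each piece cell at anchor (6, 7):
  offset (0,1) -> (6,8): out of bounds -> FAIL
  offset (1,0) -> (7,7): empty -> OK
  offset (1,1) -> (7,8): out of bounds -> FAIL
  offset (2,0) -> (8,7): out of bounds -> FAIL
All cells valid: no

Answer: no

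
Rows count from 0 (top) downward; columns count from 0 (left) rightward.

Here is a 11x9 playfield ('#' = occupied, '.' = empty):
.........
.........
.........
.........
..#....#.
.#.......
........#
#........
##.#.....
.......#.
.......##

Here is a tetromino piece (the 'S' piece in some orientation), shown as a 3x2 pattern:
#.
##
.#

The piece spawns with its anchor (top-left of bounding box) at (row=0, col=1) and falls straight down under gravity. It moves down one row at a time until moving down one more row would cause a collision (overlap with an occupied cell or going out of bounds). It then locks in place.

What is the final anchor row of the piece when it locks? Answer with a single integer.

Spawn at (row=0, col=1). Try each row:
  row 0: fits
  row 1: fits
  row 2: blocked -> lock at row 1

Answer: 1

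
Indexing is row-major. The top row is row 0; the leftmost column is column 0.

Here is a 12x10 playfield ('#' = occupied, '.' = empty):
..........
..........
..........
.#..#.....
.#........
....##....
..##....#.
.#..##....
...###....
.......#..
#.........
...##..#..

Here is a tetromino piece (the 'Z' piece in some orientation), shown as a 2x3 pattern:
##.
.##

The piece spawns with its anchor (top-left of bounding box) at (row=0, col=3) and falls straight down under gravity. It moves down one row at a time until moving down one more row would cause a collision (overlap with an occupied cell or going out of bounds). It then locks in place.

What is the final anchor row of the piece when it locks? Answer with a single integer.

Spawn at (row=0, col=3). Try each row:
  row 0: fits
  row 1: fits
  row 2: blocked -> lock at row 1

Answer: 1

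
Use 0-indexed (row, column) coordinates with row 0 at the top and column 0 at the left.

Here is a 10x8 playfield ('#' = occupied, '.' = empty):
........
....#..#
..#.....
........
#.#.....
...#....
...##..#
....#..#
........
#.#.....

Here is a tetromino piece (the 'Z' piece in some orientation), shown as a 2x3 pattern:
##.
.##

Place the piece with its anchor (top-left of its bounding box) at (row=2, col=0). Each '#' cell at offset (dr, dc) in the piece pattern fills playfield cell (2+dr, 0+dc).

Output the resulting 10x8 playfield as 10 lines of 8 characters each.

Fill (2+0,0+0) = (2,0)
Fill (2+0,0+1) = (2,1)
Fill (2+1,0+1) = (3,1)
Fill (2+1,0+2) = (3,2)

Answer: ........
....#..#
###.....
.##.....
#.#.....
...#....
...##..#
....#..#
........
#.#.....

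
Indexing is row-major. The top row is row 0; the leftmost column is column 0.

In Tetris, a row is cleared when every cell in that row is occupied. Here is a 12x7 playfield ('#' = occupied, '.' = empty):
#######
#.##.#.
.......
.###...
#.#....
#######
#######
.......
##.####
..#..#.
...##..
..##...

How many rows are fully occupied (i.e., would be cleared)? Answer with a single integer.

Answer: 3

Derivation:
Check each row:
  row 0: 0 empty cells -> FULL (clear)
  row 1: 3 empty cells -> not full
  row 2: 7 empty cells -> not full
  row 3: 4 empty cells -> not full
  row 4: 5 empty cells -> not full
  row 5: 0 empty cells -> FULL (clear)
  row 6: 0 empty cells -> FULL (clear)
  row 7: 7 empty cells -> not full
  row 8: 1 empty cell -> not full
  row 9: 5 empty cells -> not full
  row 10: 5 empty cells -> not full
  row 11: 5 empty cells -> not full
Total rows cleared: 3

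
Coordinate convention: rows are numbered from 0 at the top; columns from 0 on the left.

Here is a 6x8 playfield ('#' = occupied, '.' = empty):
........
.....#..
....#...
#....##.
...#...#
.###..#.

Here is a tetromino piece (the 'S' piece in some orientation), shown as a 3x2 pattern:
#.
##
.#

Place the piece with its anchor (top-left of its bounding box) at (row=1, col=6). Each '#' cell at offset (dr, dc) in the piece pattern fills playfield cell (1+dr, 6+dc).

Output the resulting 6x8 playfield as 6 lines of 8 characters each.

Fill (1+0,6+0) = (1,6)
Fill (1+1,6+0) = (2,6)
Fill (1+1,6+1) = (2,7)
Fill (1+2,6+1) = (3,7)

Answer: ........
.....##.
....#.##
#....###
...#...#
.###..#.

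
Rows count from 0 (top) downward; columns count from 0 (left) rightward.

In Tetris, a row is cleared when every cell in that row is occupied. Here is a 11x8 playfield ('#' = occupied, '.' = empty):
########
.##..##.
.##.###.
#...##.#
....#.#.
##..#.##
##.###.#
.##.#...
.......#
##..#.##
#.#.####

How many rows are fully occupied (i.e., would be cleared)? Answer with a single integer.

Answer: 1

Derivation:
Check each row:
  row 0: 0 empty cells -> FULL (clear)
  row 1: 4 empty cells -> not full
  row 2: 3 empty cells -> not full
  row 3: 4 empty cells -> not full
  row 4: 6 empty cells -> not full
  row 5: 3 empty cells -> not full
  row 6: 2 empty cells -> not full
  row 7: 5 empty cells -> not full
  row 8: 7 empty cells -> not full
  row 9: 3 empty cells -> not full
  row 10: 2 empty cells -> not full
Total rows cleared: 1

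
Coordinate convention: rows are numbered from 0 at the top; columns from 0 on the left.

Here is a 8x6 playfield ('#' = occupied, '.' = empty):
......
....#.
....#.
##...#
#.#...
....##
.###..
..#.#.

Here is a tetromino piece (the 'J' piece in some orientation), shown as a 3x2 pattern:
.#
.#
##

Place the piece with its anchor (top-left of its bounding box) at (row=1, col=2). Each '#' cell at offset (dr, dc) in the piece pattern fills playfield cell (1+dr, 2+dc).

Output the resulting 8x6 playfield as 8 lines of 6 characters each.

Fill (1+0,2+1) = (1,3)
Fill (1+1,2+1) = (2,3)
Fill (1+2,2+0) = (3,2)
Fill (1+2,2+1) = (3,3)

Answer: ......
...##.
...##.
####.#
#.#...
....##
.###..
..#.#.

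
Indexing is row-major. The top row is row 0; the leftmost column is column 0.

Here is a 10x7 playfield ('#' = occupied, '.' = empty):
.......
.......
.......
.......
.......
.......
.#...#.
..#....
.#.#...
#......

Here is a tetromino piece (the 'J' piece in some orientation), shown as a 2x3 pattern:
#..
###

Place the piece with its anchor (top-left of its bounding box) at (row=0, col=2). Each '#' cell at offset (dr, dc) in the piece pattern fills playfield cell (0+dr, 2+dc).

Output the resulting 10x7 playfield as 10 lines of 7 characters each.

Answer: ..#....
..###..
.......
.......
.......
.......
.#...#.
..#....
.#.#...
#......

Derivation:
Fill (0+0,2+0) = (0,2)
Fill (0+1,2+0) = (1,2)
Fill (0+1,2+1) = (1,3)
Fill (0+1,2+2) = (1,4)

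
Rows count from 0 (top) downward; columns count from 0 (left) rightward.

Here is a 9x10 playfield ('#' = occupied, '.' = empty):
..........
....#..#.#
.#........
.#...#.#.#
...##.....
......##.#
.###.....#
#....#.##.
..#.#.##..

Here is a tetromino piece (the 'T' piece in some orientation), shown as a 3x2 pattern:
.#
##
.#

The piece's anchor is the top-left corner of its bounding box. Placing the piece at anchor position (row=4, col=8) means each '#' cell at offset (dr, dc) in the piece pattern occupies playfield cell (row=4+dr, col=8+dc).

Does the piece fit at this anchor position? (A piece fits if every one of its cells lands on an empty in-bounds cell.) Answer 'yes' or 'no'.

Check each piece cell at anchor (4, 8):
  offset (0,1) -> (4,9): empty -> OK
  offset (1,0) -> (5,8): empty -> OK
  offset (1,1) -> (5,9): occupied ('#') -> FAIL
  offset (2,1) -> (6,9): occupied ('#') -> FAIL
All cells valid: no

Answer: no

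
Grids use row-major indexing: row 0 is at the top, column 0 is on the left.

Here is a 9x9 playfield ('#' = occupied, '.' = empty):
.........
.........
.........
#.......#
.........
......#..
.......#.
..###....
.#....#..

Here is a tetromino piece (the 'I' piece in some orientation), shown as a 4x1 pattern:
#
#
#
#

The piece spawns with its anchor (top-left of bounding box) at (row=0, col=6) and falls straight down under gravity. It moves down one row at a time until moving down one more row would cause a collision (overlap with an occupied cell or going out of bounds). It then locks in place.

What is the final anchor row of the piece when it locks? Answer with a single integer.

Answer: 1

Derivation:
Spawn at (row=0, col=6). Try each row:
  row 0: fits
  row 1: fits
  row 2: blocked -> lock at row 1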